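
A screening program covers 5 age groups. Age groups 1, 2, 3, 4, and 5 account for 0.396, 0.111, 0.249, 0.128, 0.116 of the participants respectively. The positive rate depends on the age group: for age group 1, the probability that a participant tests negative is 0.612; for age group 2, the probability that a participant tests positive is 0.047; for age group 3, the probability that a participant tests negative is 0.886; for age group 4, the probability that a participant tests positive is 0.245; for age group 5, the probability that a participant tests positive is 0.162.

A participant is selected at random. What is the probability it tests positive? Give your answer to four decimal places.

P(T) ≈ 0.2374

P(T|1) = 1 − 0.612 = 0.388.
P(T|3) = 1 − 0.886 = 0.114.
P(T) = P(T|1)·P(1) + P(T|2)·P(2) + P(T|3)·P(3) + P(T|4)·P(4) + P(T|5)·P(5)
      = 0.388·0.396 + 0.047·0.111 + 0.114·0.249 + 0.245·0.128 + 0.162·0.116
      = 0.153648 + 0.005217 + 0.028386 + 0.03136 + 0.018792 = 0.237403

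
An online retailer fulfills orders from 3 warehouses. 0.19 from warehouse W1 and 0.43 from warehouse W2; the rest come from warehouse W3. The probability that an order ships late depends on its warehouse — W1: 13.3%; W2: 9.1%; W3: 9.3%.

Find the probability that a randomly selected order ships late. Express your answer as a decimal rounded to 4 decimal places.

P(W3) = 1 − (0.19 + 0.43) = 0.38.
By the law of total probability,
P(L) = P(L|W1)·P(W1) + P(L|W2)·P(W2) + P(L|W3)·P(W3)
      = 0.133·0.19 + 0.091·0.43 + 0.093·0.38
      = 0.02527 + 0.03913 + 0.03534 = 0.09974

P(L) ≈ 0.0997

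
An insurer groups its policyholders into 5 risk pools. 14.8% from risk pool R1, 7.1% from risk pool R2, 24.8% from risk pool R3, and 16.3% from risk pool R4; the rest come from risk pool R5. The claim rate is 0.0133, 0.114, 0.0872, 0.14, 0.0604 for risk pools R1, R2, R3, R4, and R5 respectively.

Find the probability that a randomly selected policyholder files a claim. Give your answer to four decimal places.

P(C) ≈ 0.0769

P(R5) = 1 − (0.148 + 0.071 + 0.248 + 0.163) = 0.37.
P(C) = P(C|R1)·P(R1) + P(C|R2)·P(R2) + P(C|R3)·P(R3) + P(C|R4)·P(R4) + P(C|R5)·P(R5)
      = 0.0133·0.148 + 0.114·0.071 + 0.0872·0.248 + 0.14·0.163 + 0.0604·0.37
      = 0.0019684 + 0.008094 + 0.0216256 + 0.02282 + 0.022348 = 0.076856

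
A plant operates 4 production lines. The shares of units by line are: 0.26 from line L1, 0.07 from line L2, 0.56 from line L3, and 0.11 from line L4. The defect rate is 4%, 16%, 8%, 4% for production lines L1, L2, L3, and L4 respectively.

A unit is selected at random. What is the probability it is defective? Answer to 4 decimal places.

P(D) ≈ 0.0708

P(D) = P(D|L1)·P(L1) + P(D|L2)·P(L2) + P(D|L3)·P(L3) + P(D|L4)·P(L4)
      = 0.04·0.26 + 0.16·0.07 + 0.08·0.56 + 0.04·0.11
      = 0.0104 + 0.0112 + 0.0448 + 0.0044 = 0.0708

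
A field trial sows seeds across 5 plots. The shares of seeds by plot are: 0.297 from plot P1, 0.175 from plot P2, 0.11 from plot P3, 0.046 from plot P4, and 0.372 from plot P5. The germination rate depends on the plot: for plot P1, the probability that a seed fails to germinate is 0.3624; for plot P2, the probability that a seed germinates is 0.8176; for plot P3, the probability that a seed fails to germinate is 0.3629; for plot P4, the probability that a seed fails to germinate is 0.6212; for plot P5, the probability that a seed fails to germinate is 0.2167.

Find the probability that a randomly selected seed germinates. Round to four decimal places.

P(G|P1) = 1 − 0.3624 = 0.6376.
P(G|P3) = 1 − 0.3629 = 0.6371.
P(G|P4) = 1 − 0.6212 = 0.3788.
P(G|P5) = 1 − 0.2167 = 0.7833.
By the law of total probability,
P(G) = P(G|P1)·P(P1) + P(G|P2)·P(P2) + P(G|P3)·P(P3) + P(G|P4)·P(P4) + P(G|P5)·P(P5)
      = 0.6376·0.297 + 0.8176·0.175 + 0.6371·0.11 + 0.3788·0.046 + 0.7833·0.372
      = 0.1893672 + 0.14308 + 0.070081 + 0.0174248 + 0.2913876 = 0.7113406

0.7113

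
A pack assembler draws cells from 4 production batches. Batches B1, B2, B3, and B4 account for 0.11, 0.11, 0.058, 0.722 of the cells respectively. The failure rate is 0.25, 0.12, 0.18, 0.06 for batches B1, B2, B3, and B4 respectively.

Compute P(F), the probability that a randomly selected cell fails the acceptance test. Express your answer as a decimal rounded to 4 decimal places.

P(F) ≈ 0.0945

Summing over the partition,
P(F) = P(F|B1)·P(B1) + P(F|B2)·P(B2) + P(F|B3)·P(B3) + P(F|B4)·P(B4)
      = 0.25·0.11 + 0.12·0.11 + 0.18·0.058 + 0.06·0.722
      = 0.0275 + 0.0132 + 0.01044 + 0.04332 = 0.09446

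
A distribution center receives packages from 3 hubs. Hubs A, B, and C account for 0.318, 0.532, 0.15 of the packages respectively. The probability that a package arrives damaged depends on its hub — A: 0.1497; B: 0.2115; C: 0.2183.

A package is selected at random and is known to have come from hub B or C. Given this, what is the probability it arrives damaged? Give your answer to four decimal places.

P(D|S) ≈ 0.2130

Let S = {B, C}.
P(S) = 0.532 + 0.15 = 0.682.
P(D ∩ S) = 0.2115·0.532 + 0.2183·0.15 = 0.112518 + 0.032745 = 0.145263.
P(D | S) = 0.145263 / 0.682 = 0.212996…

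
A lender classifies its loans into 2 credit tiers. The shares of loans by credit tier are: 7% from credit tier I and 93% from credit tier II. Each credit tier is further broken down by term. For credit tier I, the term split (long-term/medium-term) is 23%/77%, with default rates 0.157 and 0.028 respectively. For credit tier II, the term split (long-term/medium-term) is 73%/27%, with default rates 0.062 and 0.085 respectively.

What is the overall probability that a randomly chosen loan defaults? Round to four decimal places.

0.0675

P(D|I) = 0.23·0.157 + 0.77·0.028 = 0.03611 + 0.02156 = 0.05767
P(D|II) = 0.73·0.062 + 0.27·0.085 = 0.04526 + 0.02295 = 0.06821
Then overall,
P(D) = 0.07·0.05767 + 0.93·0.06821
      = 0.0040369 + 0.0634353 = 0.0674722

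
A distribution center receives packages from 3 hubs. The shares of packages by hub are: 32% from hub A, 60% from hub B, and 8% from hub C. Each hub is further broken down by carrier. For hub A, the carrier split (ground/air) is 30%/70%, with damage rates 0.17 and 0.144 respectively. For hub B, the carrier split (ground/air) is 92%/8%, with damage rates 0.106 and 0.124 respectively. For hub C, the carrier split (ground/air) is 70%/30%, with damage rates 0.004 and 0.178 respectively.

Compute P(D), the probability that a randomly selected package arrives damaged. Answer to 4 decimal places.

0.1175

P(D|A) = 0.3·0.17 + 0.7·0.144 = 0.051 + 0.1008 = 0.1518
P(D|B) = 0.92·0.106 + 0.08·0.124 = 0.09752 + 0.00992 = 0.10744
P(D|C) = 0.7·0.004 + 0.3·0.178 = 0.0028 + 0.0534 = 0.0562
By total probability over the outer partition,
P(D) = 0.32·0.1518 + 0.6·0.10744 + 0.08·0.0562
      = 0.048576 + 0.064464 + 0.004496 = 0.117536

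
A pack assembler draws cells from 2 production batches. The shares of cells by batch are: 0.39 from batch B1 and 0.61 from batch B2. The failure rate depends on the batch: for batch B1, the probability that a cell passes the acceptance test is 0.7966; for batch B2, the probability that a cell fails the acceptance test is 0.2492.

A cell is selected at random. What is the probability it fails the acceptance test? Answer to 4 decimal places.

P(F|B1) = 1 − 0.7966 = 0.2034.
P(F) = P(F|B1)·P(B1) + P(F|B2)·P(B2)
      = 0.2034·0.39 + 0.2492·0.61
      = 0.079326 + 0.152012 = 0.231338

0.2313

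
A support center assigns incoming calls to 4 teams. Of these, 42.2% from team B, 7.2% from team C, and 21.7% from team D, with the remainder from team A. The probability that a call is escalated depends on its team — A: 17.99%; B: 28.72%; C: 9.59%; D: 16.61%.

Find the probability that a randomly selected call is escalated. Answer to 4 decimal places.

P(A) = 1 − (0.422 + 0.072 + 0.217) = 0.289.
Using total probability over the partition,
P(E) = P(E|A)·P(A) + P(E|B)·P(B) + P(E|C)·P(C) + P(E|D)·P(D)
      = 0.1799·0.289 + 0.2872·0.422 + 0.0959·0.072 + 0.1661·0.217
      = 0.0519911 + 0.1211984 + 0.0069048 + 0.0360437 = 0.216138

0.2161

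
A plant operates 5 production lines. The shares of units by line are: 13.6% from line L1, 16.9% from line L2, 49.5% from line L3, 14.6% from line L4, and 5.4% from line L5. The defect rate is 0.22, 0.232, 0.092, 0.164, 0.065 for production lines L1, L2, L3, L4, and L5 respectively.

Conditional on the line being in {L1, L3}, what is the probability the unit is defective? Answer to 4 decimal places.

0.1196

Let S = {L1, L3}.
P(S) = 0.136 + 0.495 = 0.631.
P(D ∩ S) = 0.22·0.136 + 0.092·0.495 = 0.02992 + 0.04554 = 0.07546.
P(D | S) = 0.07546 / 0.631 = 0.119588…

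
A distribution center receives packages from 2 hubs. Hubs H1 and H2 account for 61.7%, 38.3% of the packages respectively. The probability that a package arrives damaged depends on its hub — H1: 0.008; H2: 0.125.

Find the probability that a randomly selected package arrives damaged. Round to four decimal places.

Summing over the partition,
P(D) = P(D|H1)·P(H1) + P(D|H2)·P(H2)
      = 0.008·0.617 + 0.125·0.383
      = 0.004936 + 0.047875 = 0.052811

P(D) ≈ 0.0528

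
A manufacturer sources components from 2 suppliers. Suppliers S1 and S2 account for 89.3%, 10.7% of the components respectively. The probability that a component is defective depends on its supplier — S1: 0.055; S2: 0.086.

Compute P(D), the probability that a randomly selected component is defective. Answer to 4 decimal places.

P(D) ≈ 0.0583

Summing over the partition,
P(D) = P(D|S1)·P(S1) + P(D|S2)·P(S2)
      = 0.055·0.893 + 0.086·0.107
      = 0.049115 + 0.009202 = 0.058317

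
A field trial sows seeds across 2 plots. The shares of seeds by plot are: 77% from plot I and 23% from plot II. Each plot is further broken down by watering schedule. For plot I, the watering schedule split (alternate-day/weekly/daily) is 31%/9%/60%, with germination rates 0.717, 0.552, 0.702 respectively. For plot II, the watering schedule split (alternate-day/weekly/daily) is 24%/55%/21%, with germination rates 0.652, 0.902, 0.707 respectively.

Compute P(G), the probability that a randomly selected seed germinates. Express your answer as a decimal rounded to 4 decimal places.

P(G) ≈ 0.7180

P(G|I) = 0.31·0.717 + 0.09·0.552 + 0.6·0.702 = 0.22227 + 0.04968 + 0.4212 = 0.69315
P(G|II) = 0.24·0.652 + 0.55·0.902 + 0.21·0.707 = 0.15648 + 0.4961 + 0.14847 = 0.80105
By total probability over the outer partition,
P(G) = 0.77·0.69315 + 0.23·0.80105
      = 0.5337255 + 0.1842415 = 0.717967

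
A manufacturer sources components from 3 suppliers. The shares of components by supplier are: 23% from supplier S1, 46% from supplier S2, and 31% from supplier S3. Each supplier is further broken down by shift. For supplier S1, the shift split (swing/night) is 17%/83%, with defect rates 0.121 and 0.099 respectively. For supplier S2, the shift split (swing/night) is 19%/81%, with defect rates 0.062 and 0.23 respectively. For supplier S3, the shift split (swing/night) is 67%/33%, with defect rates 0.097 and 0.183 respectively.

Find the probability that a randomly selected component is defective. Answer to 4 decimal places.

0.1536

P(D|S1) = 0.17·0.121 + 0.83·0.099 = 0.02057 + 0.08217 = 0.10274
P(D|S2) = 0.19·0.062 + 0.81·0.23 = 0.01178 + 0.1863 = 0.19808
P(D|S3) = 0.67·0.097 + 0.33·0.183 = 0.06499 + 0.06039 = 0.12538
Then overall,
P(D) = 0.23·0.10274 + 0.46·0.19808 + 0.31·0.12538
      = 0.0236302 + 0.0911168 + 0.0388678 = 0.1536148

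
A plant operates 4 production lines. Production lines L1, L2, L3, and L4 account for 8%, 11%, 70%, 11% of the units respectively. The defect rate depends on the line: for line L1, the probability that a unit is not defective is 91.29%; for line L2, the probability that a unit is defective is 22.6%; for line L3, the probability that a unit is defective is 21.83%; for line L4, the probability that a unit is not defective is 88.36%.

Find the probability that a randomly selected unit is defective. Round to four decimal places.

0.1974

P(D|L1) = 1 − 0.9129 = 0.0871.
P(D|L4) = 1 − 0.8836 = 0.1164.
P(D) = P(D|L1)·P(L1) + P(D|L2)·P(L2) + P(D|L3)·P(L3) + P(D|L4)·P(L4)
      = 0.0871·0.08 + 0.226·0.11 + 0.2183·0.7 + 0.1164·0.11
      = 0.006968 + 0.02486 + 0.15281 + 0.012804 = 0.197442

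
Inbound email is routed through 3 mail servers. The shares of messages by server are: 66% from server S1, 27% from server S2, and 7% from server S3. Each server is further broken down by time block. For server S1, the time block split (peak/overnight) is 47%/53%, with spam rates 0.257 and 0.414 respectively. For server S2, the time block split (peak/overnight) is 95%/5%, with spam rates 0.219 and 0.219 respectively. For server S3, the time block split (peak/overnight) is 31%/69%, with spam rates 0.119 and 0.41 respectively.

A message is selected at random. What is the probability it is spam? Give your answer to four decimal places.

P(S|S1) = 0.47·0.257 + 0.53·0.414 = 0.12079 + 0.21942 = 0.34021
P(S|S2) = 0.95·0.219 + 0.05·0.219 = 0.20805 + 0.01095 = 0.219
P(S|S3) = 0.31·0.119 + 0.69·0.41 = 0.03689 + 0.2829 = 0.31979
Then overall,
P(S) = 0.66·0.34021 + 0.27·0.219 + 0.07·0.31979
      = 0.2245386 + 0.05913 + 0.0223853 = 0.3060539

0.3061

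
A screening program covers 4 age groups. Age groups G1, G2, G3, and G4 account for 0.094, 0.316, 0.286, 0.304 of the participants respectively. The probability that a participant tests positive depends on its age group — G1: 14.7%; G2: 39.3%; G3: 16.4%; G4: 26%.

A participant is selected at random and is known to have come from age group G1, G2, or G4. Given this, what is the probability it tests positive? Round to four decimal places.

Let S = {G1, G2, G4}.
P(S) = 0.094 + 0.316 + 0.304 = 0.714.
P(T ∩ S) = 0.147·0.094 + 0.393·0.316 + 0.26·0.304 = 0.013818 + 0.124188 + 0.07904 = 0.217046.
P(T | S) = 0.217046 / 0.714 = 0.303986…

0.3040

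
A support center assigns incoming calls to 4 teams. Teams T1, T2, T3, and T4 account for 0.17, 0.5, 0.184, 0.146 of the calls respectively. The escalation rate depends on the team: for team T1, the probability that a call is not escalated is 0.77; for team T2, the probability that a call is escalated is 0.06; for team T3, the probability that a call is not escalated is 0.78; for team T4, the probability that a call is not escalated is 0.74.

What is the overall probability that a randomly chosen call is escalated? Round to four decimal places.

P(E|T1) = 1 − 0.77 = 0.23.
P(E|T3) = 1 − 0.78 = 0.22.
P(E|T4) = 1 − 0.74 = 0.26.
Using total probability over the partition,
P(E) = P(E|T1)·P(T1) + P(E|T2)·P(T2) + P(E|T3)·P(T3) + P(E|T4)·P(T4)
      = 0.23·0.17 + 0.06·0.5 + 0.22·0.184 + 0.26·0.146
      = 0.0391 + 0.03 + 0.04048 + 0.03796 = 0.14754

0.1475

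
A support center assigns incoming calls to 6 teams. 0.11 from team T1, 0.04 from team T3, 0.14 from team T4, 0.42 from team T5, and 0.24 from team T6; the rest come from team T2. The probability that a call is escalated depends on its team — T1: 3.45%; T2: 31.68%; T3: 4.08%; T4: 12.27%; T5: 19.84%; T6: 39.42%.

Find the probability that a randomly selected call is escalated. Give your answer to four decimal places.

P(T2) = 1 − (0.11 + 0.04 + 0.14 + 0.42 + 0.24) = 0.05.
Summing over the partition,
P(E) = P(E|T1)·P(T1) + P(E|T2)·P(T2) + P(E|T3)·P(T3) + P(E|T4)·P(T4) + P(E|T5)·P(T5) + P(E|T6)·P(T6)
      = 0.0345·0.11 + 0.3168·0.05 + 0.0408·0.04 + 0.1227·0.14 + 0.1984·0.42 + 0.3942·0.24
      = 0.003795 + 0.01584 + 0.001632 + 0.017178 + 0.083328 + 0.094608 = 0.216381

0.2164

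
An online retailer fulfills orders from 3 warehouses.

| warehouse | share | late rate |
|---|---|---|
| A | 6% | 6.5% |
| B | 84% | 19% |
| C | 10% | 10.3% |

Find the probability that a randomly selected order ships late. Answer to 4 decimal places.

P(L) = P(L|A)·P(A) + P(L|B)·P(B) + P(L|C)·P(C)
      = 0.065·0.06 + 0.19·0.84 + 0.103·0.1
      = 0.0039 + 0.1596 + 0.0103 = 0.1738

P(L) ≈ 0.1738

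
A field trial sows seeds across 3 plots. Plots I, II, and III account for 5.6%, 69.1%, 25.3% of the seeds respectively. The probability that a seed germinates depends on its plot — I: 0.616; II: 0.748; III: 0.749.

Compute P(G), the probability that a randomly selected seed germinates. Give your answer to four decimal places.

P(G) = P(G|I)·P(I) + P(G|II)·P(II) + P(G|III)·P(III)
      = 0.616·0.056 + 0.748·0.691 + 0.749·0.253
      = 0.034496 + 0.516868 + 0.189497 = 0.740861

0.7409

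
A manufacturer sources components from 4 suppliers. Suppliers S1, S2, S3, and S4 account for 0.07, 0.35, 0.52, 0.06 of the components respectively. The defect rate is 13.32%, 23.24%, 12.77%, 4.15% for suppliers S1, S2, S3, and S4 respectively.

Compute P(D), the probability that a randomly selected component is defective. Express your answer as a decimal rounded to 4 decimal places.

P(D) = P(D|S1)·P(S1) + P(D|S2)·P(S2) + P(D|S3)·P(S3) + P(D|S4)·P(S4)
      = 0.1332·0.07 + 0.2324·0.35 + 0.1277·0.52 + 0.0415·0.06
      = 0.009324 + 0.08134 + 0.066404 + 0.00249 = 0.159558

0.1596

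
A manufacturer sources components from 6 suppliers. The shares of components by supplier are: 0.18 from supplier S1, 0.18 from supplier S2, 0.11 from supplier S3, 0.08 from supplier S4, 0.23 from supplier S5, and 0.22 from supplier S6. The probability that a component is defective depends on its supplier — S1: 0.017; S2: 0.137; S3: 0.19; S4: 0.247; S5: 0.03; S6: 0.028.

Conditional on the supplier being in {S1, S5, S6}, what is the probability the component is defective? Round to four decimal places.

Let S = {S1, S5, S6}.
P(S) = 0.18 + 0.23 + 0.22 = 0.63.
P(D ∩ S) = 0.017·0.18 + 0.03·0.23 + 0.028·0.22 = 0.00306 + 0.0069 + 0.00616 = 0.01612.
P(D | S) = 0.01612 / 0.63 = 0.025587…

0.0256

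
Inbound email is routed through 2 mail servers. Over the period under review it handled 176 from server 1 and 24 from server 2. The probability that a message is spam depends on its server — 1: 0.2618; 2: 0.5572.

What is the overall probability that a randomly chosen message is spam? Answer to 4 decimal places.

Total: 176 + 24 = 200.
P(1) = 176/200 = 0.88. P(2) = 24/200 = 0.12.
Summing over the partition,
P(S) = P(S|1)·P(1) + P(S|2)·P(2)
      = 0.2618·0.88 + 0.5572·0.12
      = 0.230384 + 0.066864 = 0.297248

P(S) ≈ 0.2972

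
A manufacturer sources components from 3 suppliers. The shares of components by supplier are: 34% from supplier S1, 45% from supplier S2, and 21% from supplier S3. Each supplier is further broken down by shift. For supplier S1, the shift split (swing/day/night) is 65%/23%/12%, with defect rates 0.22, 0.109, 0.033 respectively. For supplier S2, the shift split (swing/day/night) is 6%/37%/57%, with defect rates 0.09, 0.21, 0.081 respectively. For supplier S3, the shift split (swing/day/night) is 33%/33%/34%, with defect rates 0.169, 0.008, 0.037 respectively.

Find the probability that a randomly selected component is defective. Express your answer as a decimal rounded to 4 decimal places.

P(D|S1) = 0.65·0.22 + 0.23·0.109 + 0.12·0.033 = 0.143 + 0.02507 + 0.00396 = 0.17203
P(D|S2) = 0.06·0.09 + 0.37·0.21 + 0.57·0.081 = 0.0054 + 0.0777 + 0.04617 = 0.12927
P(D|S3) = 0.33·0.169 + 0.33·0.008 + 0.34·0.037 = 0.05577 + 0.00264 + 0.01258 = 0.07099
By total probability over the outer partition,
P(D) = 0.34·0.17203 + 0.45·0.12927 + 0.21·0.07099
      = 0.0584902 + 0.0581715 + 0.0149079 = 0.1315696

P(D) ≈ 0.1316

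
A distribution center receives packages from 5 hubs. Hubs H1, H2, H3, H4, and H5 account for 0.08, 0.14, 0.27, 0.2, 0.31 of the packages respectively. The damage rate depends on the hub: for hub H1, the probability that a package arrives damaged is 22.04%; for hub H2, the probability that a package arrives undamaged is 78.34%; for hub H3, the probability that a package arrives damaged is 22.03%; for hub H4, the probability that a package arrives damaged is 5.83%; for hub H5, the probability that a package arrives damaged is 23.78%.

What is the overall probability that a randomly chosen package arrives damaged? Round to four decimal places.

P(D) ≈ 0.1928

P(D|H2) = 1 − 0.7834 = 0.2166.
P(D) = P(D|H1)·P(H1) + P(D|H2)·P(H2) + P(D|H3)·P(H3) + P(D|H4)·P(H4) + P(D|H5)·P(H5)
      = 0.2204·0.08 + 0.2166·0.14 + 0.2203·0.27 + 0.0583·0.2 + 0.2378·0.31
      = 0.017632 + 0.030324 + 0.059481 + 0.01166 + 0.073718 = 0.192815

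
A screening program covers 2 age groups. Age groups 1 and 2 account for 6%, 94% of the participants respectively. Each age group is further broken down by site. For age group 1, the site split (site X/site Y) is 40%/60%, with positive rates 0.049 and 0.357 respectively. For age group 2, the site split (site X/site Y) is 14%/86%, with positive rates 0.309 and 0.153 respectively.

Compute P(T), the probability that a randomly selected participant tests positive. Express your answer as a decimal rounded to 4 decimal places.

P(T|1) = 0.4·0.049 + 0.6·0.357 = 0.0196 + 0.2142 = 0.2338
P(T|2) = 0.14·0.309 + 0.86·0.153 = 0.04326 + 0.13158 = 0.17484
Then overall,
P(T) = 0.06·0.2338 + 0.94·0.17484
      = 0.014028 + 0.1643496 = 0.1783776

P(T) ≈ 0.1784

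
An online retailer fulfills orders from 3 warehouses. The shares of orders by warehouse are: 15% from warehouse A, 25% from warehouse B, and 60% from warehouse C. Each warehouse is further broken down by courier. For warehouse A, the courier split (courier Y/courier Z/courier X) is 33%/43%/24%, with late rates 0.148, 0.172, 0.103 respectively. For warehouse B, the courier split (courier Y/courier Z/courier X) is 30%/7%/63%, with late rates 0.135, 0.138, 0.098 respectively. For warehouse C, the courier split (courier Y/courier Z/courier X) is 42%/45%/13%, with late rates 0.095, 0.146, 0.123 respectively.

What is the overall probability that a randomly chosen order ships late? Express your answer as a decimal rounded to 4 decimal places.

P(L) ≈ 0.1231

P(L|A) = 0.33·0.148 + 0.43·0.172 + 0.24·0.103 = 0.04884 + 0.07396 + 0.02472 = 0.14752
P(L|B) = 0.3·0.135 + 0.07·0.138 + 0.63·0.098 = 0.0405 + 0.00966 + 0.06174 = 0.1119
P(L|C) = 0.42·0.095 + 0.45·0.146 + 0.13·0.123 = 0.0399 + 0.0657 + 0.01599 = 0.12159
Then overall,
P(L) = 0.15·0.14752 + 0.25·0.1119 + 0.6·0.12159
      = 0.022128 + 0.027975 + 0.072954 = 0.123057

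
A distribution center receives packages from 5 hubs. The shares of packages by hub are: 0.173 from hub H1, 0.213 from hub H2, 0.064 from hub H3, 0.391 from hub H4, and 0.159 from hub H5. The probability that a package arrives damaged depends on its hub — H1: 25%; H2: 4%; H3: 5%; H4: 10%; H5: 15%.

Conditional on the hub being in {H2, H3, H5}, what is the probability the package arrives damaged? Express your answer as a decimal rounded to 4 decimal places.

Let S = {H2, H3, H5}.
P(S) = 0.213 + 0.064 + 0.159 = 0.436.
P(D ∩ S) = 0.04·0.213 + 0.05·0.064 + 0.15·0.159 = 0.00852 + 0.0032 + 0.02385 = 0.03557.
P(D | S) = 0.03557 / 0.436 = 0.081583…

P(D|S) ≈ 0.0816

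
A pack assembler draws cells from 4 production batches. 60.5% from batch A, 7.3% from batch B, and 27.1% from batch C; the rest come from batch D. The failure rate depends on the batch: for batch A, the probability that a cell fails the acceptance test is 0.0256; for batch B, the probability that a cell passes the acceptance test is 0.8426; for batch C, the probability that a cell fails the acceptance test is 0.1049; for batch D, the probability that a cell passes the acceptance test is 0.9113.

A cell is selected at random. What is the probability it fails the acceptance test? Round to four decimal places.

0.0599

P(D) = 1 − (0.605 + 0.073 + 0.271) = 0.051.
P(F|B) = 1 − 0.8426 = 0.1574.
P(F|D) = 1 − 0.9113 = 0.0887.
P(F) = P(F|A)·P(A) + P(F|B)·P(B) + P(F|C)·P(C) + P(F|D)·P(D)
      = 0.0256·0.605 + 0.1574·0.073 + 0.1049·0.271 + 0.0887·0.051
      = 0.015488 + 0.0114902 + 0.0284279 + 0.0045237 = 0.0599298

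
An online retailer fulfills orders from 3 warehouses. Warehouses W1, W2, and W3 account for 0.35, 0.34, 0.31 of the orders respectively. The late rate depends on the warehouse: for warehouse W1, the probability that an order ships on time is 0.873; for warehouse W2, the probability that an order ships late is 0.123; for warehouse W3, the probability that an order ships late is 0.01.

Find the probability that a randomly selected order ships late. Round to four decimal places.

0.0894

P(L|W1) = 1 − 0.873 = 0.127.
Summing over the partition,
P(L) = P(L|W1)·P(W1) + P(L|W2)·P(W2) + P(L|W3)·P(W3)
      = 0.127·0.35 + 0.123·0.34 + 0.01·0.31
      = 0.04445 + 0.04182 + 0.0031 = 0.08937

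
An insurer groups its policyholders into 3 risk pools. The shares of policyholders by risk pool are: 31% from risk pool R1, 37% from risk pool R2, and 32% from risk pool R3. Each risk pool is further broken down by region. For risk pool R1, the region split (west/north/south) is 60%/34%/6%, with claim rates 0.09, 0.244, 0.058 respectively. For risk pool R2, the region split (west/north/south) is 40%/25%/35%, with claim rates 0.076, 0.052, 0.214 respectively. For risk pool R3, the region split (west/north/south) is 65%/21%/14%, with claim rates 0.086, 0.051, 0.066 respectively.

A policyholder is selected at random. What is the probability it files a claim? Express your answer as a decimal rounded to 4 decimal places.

P(C) ≈ 0.1116

P(C|R1) = 0.6·0.09 + 0.34·0.244 + 0.06·0.058 = 0.054 + 0.08296 + 0.00348 = 0.14044
P(C|R2) = 0.4·0.076 + 0.25·0.052 + 0.35·0.214 = 0.0304 + 0.013 + 0.0749 = 0.1183
P(C|R3) = 0.65·0.086 + 0.21·0.051 + 0.14·0.066 = 0.0559 + 0.01071 + 0.00924 = 0.07585
By total probability over the outer partition,
P(C) = 0.31·0.14044 + 0.37·0.1183 + 0.32·0.07585
      = 0.0435364 + 0.043771 + 0.024272 = 0.1115794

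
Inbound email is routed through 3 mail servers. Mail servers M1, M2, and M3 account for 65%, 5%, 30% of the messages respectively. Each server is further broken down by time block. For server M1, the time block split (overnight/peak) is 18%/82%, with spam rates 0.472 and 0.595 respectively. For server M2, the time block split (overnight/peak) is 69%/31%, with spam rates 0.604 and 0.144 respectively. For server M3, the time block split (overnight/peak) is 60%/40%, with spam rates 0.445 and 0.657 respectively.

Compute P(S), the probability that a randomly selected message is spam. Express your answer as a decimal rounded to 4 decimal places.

P(S) ≈ 0.5544

P(S|M1) = 0.18·0.472 + 0.82·0.595 = 0.08496 + 0.4879 = 0.57286
P(S|M2) = 0.69·0.604 + 0.31·0.144 = 0.41676 + 0.04464 = 0.4614
P(S|M3) = 0.6·0.445 + 0.4·0.657 = 0.267 + 0.2628 = 0.5298
Then overall,
P(S) = 0.65·0.57286 + 0.05·0.4614 + 0.3·0.5298
      = 0.372359 + 0.02307 + 0.15894 = 0.554369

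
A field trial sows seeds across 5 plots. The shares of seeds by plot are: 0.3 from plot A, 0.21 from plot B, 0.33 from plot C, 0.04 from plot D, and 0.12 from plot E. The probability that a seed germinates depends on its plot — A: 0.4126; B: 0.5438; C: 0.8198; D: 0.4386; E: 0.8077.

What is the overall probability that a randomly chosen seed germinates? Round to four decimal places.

By the law of total probability,
P(G) = P(G|A)·P(A) + P(G|B)·P(B) + P(G|C)·P(C) + P(G|D)·P(D) + P(G|E)·P(E)
      = 0.4126·0.3 + 0.5438·0.21 + 0.8198·0.33 + 0.4386·0.04 + 0.8077·0.12
      = 0.12378 + 0.114198 + 0.270534 + 0.017544 + 0.096924 = 0.62298

P(G) ≈ 0.6230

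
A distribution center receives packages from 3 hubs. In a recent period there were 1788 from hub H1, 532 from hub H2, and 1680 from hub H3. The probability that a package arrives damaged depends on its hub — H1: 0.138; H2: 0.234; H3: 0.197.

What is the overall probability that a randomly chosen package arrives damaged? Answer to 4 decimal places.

P(D) ≈ 0.1755

Total: 1788 + 532 + 1680 = 4000.
P(H1) = 1788/4000 = 0.447. P(H2) = 532/4000 = 0.133. P(H3) = 1680/4000 = 0.42.
P(D) = P(D|H1)·P(H1) + P(D|H2)·P(H2) + P(D|H3)·P(H3)
      = 0.138·0.447 + 0.234·0.133 + 0.197·0.42
      = 0.061686 + 0.031122 + 0.08274 = 0.175548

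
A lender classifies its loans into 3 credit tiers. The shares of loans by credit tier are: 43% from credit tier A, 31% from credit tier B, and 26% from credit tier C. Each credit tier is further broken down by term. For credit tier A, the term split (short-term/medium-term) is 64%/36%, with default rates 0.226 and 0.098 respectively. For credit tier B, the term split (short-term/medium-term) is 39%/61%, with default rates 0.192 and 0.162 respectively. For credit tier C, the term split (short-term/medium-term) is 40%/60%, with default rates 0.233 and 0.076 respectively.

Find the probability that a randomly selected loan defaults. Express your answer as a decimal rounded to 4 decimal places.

P(D|A) = 0.64·0.226 + 0.36·0.098 = 0.14464 + 0.03528 = 0.17992
P(D|B) = 0.39·0.192 + 0.61·0.162 = 0.07488 + 0.09882 = 0.1737
P(D|C) = 0.4·0.233 + 0.6·0.076 = 0.0932 + 0.0456 = 0.1388
By total probability over the outer partition,
P(D) = 0.43·0.17992 + 0.31·0.1737 + 0.26·0.1388
      = 0.0773656 + 0.053847 + 0.036088 = 0.1673006

P(D) ≈ 0.1673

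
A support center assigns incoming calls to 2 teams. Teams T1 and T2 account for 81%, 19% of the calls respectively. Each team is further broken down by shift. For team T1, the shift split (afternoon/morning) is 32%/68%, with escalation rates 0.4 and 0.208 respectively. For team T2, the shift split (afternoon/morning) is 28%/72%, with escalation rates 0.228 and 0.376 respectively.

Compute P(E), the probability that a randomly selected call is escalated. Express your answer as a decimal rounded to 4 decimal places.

P(E|T1) = 0.32·0.4 + 0.68·0.208 = 0.128 + 0.14144 = 0.26944
P(E|T2) = 0.28·0.228 + 0.72·0.376 = 0.06384 + 0.27072 = 0.33456
Then overall,
P(E) = 0.81·0.26944 + 0.19·0.33456
      = 0.2182464 + 0.0635664 = 0.2818128

0.2818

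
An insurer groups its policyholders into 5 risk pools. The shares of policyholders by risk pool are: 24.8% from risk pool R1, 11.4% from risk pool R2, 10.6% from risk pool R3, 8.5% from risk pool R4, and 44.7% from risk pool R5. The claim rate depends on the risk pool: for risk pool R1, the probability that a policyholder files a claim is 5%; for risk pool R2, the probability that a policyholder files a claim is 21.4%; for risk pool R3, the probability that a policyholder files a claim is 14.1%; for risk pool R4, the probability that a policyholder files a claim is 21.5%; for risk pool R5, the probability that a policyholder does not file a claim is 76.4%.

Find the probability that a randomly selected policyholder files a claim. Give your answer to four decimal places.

P(C) ≈ 0.1755

P(C|R5) = 1 − 0.764 = 0.236.
P(C) = P(C|R1)·P(R1) + P(C|R2)·P(R2) + P(C|R3)·P(R3) + P(C|R4)·P(R4) + P(C|R5)·P(R5)
      = 0.05·0.248 + 0.214·0.114 + 0.141·0.106 + 0.215·0.085 + 0.236·0.447
      = 0.0124 + 0.024396 + 0.014946 + 0.018275 + 0.105492 = 0.175509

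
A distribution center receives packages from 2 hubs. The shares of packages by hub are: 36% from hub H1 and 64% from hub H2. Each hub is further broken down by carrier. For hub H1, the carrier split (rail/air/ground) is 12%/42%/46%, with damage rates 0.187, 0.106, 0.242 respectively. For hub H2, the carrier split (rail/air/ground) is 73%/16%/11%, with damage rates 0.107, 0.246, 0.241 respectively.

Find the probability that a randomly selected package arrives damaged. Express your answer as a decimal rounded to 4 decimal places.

P(D|H1) = 0.12·0.187 + 0.42·0.106 + 0.46·0.242 = 0.02244 + 0.04452 + 0.11132 = 0.17828
P(D|H2) = 0.73·0.107 + 0.16·0.246 + 0.11·0.241 = 0.07811 + 0.03936 + 0.02651 = 0.14398
By total probability over the outer partition,
P(D) = 0.36·0.17828 + 0.64·0.14398
      = 0.0641808 + 0.0921472 = 0.156328

0.1563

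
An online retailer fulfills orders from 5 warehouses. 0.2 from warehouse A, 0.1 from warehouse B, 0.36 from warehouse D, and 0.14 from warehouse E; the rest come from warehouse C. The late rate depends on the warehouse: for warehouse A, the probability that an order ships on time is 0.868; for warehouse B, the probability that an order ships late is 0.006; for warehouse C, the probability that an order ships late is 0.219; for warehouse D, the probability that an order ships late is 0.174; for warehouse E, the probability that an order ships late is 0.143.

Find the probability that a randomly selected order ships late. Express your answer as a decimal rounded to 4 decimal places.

P(L) ≈ 0.1535

P(C) = 1 − (0.2 + 0.1 + 0.36 + 0.14) = 0.2.
P(L|A) = 1 − 0.868 = 0.132.
P(L) = P(L|A)·P(A) + P(L|B)·P(B) + P(L|C)·P(C) + P(L|D)·P(D) + P(L|E)·P(E)
      = 0.132·0.2 + 0.006·0.1 + 0.219·0.2 + 0.174·0.36 + 0.143·0.14
      = 0.0264 + 0.0006 + 0.0438 + 0.06264 + 0.02002 = 0.15346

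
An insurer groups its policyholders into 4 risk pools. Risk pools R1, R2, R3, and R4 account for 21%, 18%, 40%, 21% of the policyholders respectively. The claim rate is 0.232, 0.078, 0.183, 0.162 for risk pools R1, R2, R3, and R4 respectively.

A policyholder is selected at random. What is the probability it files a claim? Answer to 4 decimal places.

P(C) ≈ 0.1700

By the law of total probability,
P(C) = P(C|R1)·P(R1) + P(C|R2)·P(R2) + P(C|R3)·P(R3) + P(C|R4)·P(R4)
      = 0.232·0.21 + 0.078·0.18 + 0.183·0.4 + 0.162·0.21
      = 0.04872 + 0.01404 + 0.0732 + 0.03402 = 0.16998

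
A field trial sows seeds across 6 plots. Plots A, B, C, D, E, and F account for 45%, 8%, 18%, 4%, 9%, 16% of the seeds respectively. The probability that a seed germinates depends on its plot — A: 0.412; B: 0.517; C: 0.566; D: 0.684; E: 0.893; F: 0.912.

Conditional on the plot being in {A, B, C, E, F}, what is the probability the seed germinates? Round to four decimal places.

P(G|S) ≈ 0.5781

Let S = {A, B, C, E, F}.
P(S) = 0.45 + 0.08 + 0.18 + 0.09 + 0.16 = 0.96.
P(G ∩ S) = 0.412·0.45 + 0.517·0.08 + 0.566·0.18 + 0.893·0.09 + 0.912·0.16 = 0.1854 + 0.04136 + 0.10188 + 0.08037 + 0.14592 = 0.55493.
P(G | S) = 0.55493 / 0.96 = 0.578052…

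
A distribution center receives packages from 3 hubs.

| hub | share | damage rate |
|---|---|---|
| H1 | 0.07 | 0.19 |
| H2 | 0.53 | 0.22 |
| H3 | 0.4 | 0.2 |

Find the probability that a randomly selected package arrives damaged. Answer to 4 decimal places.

By the law of total probability,
P(D) = P(D|H1)·P(H1) + P(D|H2)·P(H2) + P(D|H3)·P(H3)
      = 0.19·0.07 + 0.22·0.53 + 0.2·0.4
      = 0.0133 + 0.1166 + 0.08 = 0.2099

P(D) ≈ 0.2099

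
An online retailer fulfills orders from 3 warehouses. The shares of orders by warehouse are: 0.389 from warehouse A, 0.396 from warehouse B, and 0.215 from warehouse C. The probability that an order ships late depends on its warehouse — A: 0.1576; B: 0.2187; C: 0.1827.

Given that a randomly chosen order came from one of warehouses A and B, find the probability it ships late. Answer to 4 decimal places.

Let S = {A, B}.
P(S) = 0.389 + 0.396 = 0.785.
P(L ∩ S) = 0.1576·0.389 + 0.2187·0.396 = 0.0613064 + 0.0866052 = 0.1479116.
P(L | S) = 0.1479116 / 0.785 = 0.188422…

P(L|S) ≈ 0.1884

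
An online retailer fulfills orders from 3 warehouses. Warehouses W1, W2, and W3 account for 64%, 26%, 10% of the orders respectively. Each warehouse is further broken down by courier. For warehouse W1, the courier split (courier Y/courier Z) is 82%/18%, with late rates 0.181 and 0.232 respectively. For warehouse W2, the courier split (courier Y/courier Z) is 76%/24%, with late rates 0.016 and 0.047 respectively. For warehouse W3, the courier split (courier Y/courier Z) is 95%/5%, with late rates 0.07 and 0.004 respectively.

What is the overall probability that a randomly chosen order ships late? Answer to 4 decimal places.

P(L|W1) = 0.82·0.181 + 0.18·0.232 = 0.14842 + 0.04176 = 0.19018
P(L|W2) = 0.76·0.016 + 0.24·0.047 = 0.01216 + 0.01128 = 0.02344
P(L|W3) = 0.95·0.07 + 0.05·0.004 = 0.0665 + 0.0002 = 0.0667
By total probability over the outer partition,
P(L) = 0.64·0.19018 + 0.26·0.02344 + 0.1·0.0667
      = 0.1217152 + 0.0060944 + 0.00667 = 0.1344796

P(L) ≈ 0.1345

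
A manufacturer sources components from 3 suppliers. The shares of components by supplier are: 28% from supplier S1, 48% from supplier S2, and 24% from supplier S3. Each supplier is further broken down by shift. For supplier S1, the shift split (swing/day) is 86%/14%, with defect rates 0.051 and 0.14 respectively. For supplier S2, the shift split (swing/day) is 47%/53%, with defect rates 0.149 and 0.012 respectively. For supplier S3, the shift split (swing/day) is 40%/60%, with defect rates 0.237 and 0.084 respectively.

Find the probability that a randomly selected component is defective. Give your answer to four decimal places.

0.0893

P(D|S1) = 0.86·0.051 + 0.14·0.14 = 0.04386 + 0.0196 = 0.06346
P(D|S2) = 0.47·0.149 + 0.53·0.012 = 0.07003 + 0.00636 = 0.07639
P(D|S3) = 0.4·0.237 + 0.6·0.084 = 0.0948 + 0.0504 = 0.1452
By total probability over the outer partition,
P(D) = 0.28·0.06346 + 0.48·0.07639 + 0.24·0.1452
      = 0.0177688 + 0.0366672 + 0.034848 = 0.089284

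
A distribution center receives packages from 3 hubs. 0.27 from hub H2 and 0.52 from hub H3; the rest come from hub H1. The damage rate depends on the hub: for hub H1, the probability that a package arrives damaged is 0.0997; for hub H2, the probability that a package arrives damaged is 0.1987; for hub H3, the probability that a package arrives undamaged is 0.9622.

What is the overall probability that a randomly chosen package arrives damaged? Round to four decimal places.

P(H1) = 1 − (0.27 + 0.52) = 0.21.
P(D|H3) = 1 − 0.9622 = 0.0378.
Summing over the partition,
P(D) = P(D|H1)·P(H1) + P(D|H2)·P(H2) + P(D|H3)·P(H3)
      = 0.0997·0.21 + 0.1987·0.27 + 0.0378·0.52
      = 0.020937 + 0.053649 + 0.019656 = 0.094242

P(D) ≈ 0.0942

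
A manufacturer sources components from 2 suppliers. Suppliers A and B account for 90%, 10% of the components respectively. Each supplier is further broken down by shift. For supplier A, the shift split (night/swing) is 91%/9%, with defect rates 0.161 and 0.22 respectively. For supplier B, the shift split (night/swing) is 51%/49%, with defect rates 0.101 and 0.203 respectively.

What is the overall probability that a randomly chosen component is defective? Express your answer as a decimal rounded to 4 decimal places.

P(D|A) = 0.91·0.161 + 0.09·0.22 = 0.14651 + 0.0198 = 0.16631
P(D|B) = 0.51·0.101 + 0.49·0.203 = 0.05151 + 0.09947 = 0.15098
By total probability over the outer partition,
P(D) = 0.9·0.16631 + 0.1·0.15098
      = 0.149679 + 0.015098 = 0.164777

0.1648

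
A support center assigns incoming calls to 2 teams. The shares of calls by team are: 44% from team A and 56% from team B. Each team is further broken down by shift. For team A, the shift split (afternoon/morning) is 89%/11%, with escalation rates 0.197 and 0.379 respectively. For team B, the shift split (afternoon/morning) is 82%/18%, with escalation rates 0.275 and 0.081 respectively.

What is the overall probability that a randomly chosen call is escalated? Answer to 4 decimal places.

P(E|A) = 0.89·0.197 + 0.11·0.379 = 0.17533 + 0.04169 = 0.21702
P(E|B) = 0.82·0.275 + 0.18·0.081 = 0.2255 + 0.01458 = 0.24008
Then overall,
P(E) = 0.44·0.21702 + 0.56·0.24008
      = 0.0954888 + 0.1344448 = 0.2299336

0.2299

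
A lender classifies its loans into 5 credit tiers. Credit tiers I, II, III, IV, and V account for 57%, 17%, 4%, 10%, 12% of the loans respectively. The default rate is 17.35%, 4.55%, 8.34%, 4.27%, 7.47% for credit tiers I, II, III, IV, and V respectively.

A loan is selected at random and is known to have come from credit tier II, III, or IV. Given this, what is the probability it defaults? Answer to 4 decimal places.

Let S = {II, III, IV}.
P(S) = 0.17 + 0.04 + 0.1 = 0.31.
P(D ∩ S) = 0.0455·0.17 + 0.0834·0.04 + 0.0427·0.1 = 0.007735 + 0.003336 + 0.00427 = 0.015341.
P(D | S) = 0.015341 / 0.31 = 0.049487…

P(D|S) ≈ 0.0495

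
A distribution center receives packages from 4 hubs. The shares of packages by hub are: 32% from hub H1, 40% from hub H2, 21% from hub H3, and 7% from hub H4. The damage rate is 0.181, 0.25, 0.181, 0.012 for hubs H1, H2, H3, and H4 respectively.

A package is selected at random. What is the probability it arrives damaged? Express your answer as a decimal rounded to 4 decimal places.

Using total probability over the partition,
P(D) = P(D|H1)·P(H1) + P(D|H2)·P(H2) + P(D|H3)·P(H3) + P(D|H4)·P(H4)
      = 0.181·0.32 + 0.25·0.4 + 0.181·0.21 + 0.012·0.07
      = 0.05792 + 0.1 + 0.03801 + 0.00084 = 0.19677

0.1968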